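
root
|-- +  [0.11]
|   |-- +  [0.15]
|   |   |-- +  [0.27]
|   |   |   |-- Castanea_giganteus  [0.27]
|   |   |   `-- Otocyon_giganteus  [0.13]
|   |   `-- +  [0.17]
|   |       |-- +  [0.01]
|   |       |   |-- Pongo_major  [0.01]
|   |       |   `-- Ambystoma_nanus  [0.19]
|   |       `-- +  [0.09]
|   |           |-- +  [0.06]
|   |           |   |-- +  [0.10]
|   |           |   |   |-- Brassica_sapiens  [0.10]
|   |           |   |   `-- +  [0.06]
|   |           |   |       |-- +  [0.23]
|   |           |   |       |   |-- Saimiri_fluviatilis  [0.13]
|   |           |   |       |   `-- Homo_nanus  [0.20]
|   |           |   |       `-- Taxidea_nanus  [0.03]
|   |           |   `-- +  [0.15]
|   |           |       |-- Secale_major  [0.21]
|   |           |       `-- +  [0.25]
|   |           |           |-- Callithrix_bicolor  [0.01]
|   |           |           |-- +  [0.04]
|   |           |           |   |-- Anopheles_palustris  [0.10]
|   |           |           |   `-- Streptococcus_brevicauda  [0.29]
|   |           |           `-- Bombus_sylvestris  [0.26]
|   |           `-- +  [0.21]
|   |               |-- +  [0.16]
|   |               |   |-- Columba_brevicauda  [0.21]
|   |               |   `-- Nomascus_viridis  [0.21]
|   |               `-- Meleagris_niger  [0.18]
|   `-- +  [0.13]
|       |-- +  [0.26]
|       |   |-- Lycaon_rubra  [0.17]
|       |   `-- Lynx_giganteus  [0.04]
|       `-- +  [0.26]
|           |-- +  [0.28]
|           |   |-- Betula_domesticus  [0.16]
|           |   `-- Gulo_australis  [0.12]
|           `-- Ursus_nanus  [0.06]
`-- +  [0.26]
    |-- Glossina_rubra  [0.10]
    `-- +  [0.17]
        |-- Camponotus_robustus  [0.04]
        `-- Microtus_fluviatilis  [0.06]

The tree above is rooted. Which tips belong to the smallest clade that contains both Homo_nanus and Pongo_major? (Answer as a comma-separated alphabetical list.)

Tracing Homo_nanus: it sits inside (Saimiri_fluviatilis,Homo_nanus).
Tracing Pongo_major: it sits inside (Pongo_major,Ambystoma_nanus).
The smallest clade enclosing both is ((Pongo_major,Ambystoma_nanus),(((Brassica_sapiens,((Saimiri_fluviatilis,Homo_nanus),Taxidea_nanus)),(Secale_major,(Callithrix_bicolor,(Anopheles_palustris,Streptococcus_brevicauda),Bombus_sylvestris))),((Columba_brevicauda,Nomascus_viridis),Meleagris_niger))); the answer is its 14 terminal taxa in alphabetical order.

Ambystoma_nanus, Anopheles_palustris, Bombus_sylvestris, Brassica_sapiens, Callithrix_bicolor, Columba_brevicauda, Homo_nanus, Meleagris_niger, Nomascus_viridis, Pongo_major, Saimiri_fluviatilis, Secale_major, Streptococcus_brevicauda, Taxidea_nanus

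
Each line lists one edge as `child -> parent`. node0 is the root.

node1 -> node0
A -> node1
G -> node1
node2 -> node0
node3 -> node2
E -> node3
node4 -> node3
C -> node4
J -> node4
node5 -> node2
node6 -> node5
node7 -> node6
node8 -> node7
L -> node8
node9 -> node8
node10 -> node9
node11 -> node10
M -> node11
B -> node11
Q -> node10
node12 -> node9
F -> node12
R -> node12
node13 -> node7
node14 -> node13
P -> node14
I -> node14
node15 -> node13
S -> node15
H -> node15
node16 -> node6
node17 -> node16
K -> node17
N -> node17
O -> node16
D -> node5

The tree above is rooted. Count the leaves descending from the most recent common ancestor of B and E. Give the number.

The MRCA of B and E is the node subtending ((E,(C,J)),((((L,(((M,B),Q),(F,R))),((P,I),(S,H))),((K,N),O)),D)).
That clade contains 17 terminal taxa: B, C, D, E, F, H, I, J, K, L, M, N, O, P, Q, R, S.

17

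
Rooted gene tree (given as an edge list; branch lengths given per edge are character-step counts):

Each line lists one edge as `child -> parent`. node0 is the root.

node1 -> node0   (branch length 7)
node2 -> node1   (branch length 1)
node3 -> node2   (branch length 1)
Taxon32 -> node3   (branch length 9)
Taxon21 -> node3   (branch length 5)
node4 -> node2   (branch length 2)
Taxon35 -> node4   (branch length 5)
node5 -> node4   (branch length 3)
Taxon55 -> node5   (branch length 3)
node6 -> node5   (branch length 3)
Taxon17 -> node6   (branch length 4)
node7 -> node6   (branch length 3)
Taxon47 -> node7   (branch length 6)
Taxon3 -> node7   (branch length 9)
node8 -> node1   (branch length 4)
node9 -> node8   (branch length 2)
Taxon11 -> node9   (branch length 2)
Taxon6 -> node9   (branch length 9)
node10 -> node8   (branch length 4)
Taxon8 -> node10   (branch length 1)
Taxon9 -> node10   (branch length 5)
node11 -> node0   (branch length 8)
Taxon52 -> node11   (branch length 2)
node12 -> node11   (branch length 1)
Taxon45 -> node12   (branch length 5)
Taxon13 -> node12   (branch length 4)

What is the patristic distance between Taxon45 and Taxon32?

The path runs Taxon45 → … → MRCA → … → Taxon32; the MRCA is the root of the tree.
Branch lengths along that path: 5 + 1 + 8 + 7 + 1 + 1 + 9 = 32.

32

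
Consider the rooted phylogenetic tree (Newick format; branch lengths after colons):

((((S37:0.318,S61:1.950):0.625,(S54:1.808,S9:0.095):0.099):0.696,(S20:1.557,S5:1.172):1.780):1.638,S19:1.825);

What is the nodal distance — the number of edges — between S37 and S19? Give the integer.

5

The MRCA of S37 and S19 is the root of the tree.
From S37 up to that node: 4 branches. From S19 up to the same node: 1 branch. Total: 4 + 1 = 5.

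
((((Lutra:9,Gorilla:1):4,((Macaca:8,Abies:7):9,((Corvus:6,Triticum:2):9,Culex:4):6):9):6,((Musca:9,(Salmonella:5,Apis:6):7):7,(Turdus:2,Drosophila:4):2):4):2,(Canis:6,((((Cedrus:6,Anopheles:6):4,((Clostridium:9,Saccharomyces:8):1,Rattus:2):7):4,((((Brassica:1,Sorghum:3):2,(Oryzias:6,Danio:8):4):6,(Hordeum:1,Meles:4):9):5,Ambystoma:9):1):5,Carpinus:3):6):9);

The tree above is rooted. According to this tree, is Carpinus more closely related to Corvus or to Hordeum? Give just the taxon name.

Hordeum

The MRCA of Carpinus and Hordeum subtends ((((Cedrus,Anopheles),((Clostridium,Saccharomyces),Rattus)),((((Brassica,Sorghum),(Oryzias,Danio)),(Hordeum,Meles)),Ambystoma)),Carpinus) (13 taxa).
The MRCA of Carpinus and Corvus is the root, subtending the entire tree (26 taxa).
The first is nested inside the second, so Carpinus shares a more recent common ancestor with Hordeum.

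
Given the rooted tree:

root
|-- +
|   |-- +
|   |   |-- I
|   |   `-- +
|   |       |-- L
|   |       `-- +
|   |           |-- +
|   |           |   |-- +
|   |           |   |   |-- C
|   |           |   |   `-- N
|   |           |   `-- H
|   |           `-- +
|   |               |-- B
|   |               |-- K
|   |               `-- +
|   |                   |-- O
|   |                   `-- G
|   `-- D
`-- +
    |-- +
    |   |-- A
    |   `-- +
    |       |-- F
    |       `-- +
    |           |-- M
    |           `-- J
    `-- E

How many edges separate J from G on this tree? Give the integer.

12

The MRCA of J and G is the root of the tree.
From J up to that node: 5 branches. From G up to the same node: 7 branches. Total: 5 + 7 = 12.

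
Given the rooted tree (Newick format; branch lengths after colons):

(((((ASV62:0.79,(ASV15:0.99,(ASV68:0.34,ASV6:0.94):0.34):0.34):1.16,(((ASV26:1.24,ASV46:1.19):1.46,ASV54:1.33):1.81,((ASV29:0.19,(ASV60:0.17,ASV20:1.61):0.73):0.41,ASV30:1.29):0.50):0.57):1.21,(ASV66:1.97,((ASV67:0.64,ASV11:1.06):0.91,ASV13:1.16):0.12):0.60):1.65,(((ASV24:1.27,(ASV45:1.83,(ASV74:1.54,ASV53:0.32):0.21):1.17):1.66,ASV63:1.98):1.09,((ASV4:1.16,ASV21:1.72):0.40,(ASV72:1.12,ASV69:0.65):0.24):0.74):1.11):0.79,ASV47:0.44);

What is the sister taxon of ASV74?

ASV74 attaches to the tree at the node subtending (ASV74,ASV53).
The other lineage descending from that same node — the sister group — is the single tip ASV53.

ASV53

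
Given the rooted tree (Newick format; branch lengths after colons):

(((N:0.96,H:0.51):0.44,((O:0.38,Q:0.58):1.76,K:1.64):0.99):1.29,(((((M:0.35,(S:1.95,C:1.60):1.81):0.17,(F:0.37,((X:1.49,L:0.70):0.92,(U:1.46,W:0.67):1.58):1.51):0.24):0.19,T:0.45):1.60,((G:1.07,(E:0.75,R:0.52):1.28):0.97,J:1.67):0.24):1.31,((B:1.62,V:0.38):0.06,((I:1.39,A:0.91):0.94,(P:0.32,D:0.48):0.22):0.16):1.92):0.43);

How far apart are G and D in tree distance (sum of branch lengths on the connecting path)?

6.37

The path runs G → … → MRCA → … → D; the MRCA is the node subtending (((((M,(S,C)),(F,((X,L),(U,W)))),T),((G,(E,R)),J)),((B,V),((I,A),(P,D)))).
Branch lengths along that path: 1.07 + 0.97 + 0.24 + 1.31 + 1.92 + 0.16 + 0.22 + 0.48 = 6.37.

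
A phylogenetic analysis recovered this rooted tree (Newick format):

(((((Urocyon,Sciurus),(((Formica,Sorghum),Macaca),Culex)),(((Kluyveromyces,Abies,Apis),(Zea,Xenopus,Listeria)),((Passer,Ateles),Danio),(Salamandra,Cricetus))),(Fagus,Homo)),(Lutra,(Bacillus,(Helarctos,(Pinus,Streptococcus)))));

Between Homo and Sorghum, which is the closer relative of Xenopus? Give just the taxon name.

The MRCA of Xenopus and Sorghum subtends (((Urocyon,Sciurus),(((Formica,Sorghum),Macaca),Culex)),(((Kluyveromyces,Abies,Apis),(Zea,Xenopus,Listeria)),((Passer,Ateles),Danio),(Salamandra,Cricetus))) (17 taxa).
The MRCA of Xenopus and Homo subtends ((((Urocyon,Sciurus),(((Formica,Sorghum),Macaca),Culex)),(((Kluyveromyces,Abies,Apis),(Zea,Xenopus,Listeria)),((Passer,Ateles),Danio),(Salamandra,Cricetus))),(Fagus,Homo)) (19 taxa).
The first is nested inside the second, so Xenopus shares a more recent common ancestor with Sorghum.

Sorghum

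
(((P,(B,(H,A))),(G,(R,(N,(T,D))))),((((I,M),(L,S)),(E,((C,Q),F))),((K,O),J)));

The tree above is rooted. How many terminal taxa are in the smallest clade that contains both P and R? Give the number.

The MRCA of P and R is the node subtending ((P,(B,(H,A))),(G,(R,(N,(T,D))))).
That clade contains 9 terminal taxa: A, B, D, G, H, N, P, R, T.

9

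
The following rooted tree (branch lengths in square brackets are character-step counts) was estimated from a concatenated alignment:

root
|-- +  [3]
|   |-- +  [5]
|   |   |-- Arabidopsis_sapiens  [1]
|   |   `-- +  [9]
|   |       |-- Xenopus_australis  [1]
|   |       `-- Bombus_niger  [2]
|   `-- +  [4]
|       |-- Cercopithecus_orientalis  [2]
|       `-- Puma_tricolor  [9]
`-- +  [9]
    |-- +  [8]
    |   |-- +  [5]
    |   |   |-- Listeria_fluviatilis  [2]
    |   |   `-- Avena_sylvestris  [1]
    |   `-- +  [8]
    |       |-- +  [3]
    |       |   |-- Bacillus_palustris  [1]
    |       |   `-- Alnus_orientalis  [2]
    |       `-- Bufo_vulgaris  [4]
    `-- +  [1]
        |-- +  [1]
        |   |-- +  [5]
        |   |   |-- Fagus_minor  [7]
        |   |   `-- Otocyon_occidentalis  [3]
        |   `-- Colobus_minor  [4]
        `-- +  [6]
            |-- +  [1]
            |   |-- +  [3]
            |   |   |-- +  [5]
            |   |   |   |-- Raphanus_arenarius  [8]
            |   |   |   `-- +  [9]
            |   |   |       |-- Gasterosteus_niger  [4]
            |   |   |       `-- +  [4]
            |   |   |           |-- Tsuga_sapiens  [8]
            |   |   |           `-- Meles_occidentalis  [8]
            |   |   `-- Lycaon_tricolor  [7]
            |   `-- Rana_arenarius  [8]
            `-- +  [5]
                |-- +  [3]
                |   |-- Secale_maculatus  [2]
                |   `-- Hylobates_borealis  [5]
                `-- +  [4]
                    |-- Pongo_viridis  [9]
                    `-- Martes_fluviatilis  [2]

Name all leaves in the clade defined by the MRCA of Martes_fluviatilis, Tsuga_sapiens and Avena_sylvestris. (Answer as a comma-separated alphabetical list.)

Tracing Martes_fluviatilis: it sits inside (Pongo_viridis,Martes_fluviatilis).
Tracing Tsuga_sapiens: it sits inside (Tsuga_sapiens,Meles_occidentalis).
Tracing Avena_sylvestris: it sits inside (Listeria_fluviatilis,Avena_sylvestris).
The smallest clade enclosing all 3 is (((Listeria_fluviatilis,Avena_sylvestris),((Bacillus_palustris,Alnus_orientalis),Bufo_vulgaris)),(((Fagus_minor,Otocyon_occidentalis),Colobus_minor),((((Raphanus_arenarius,(Gasterosteus_niger,(Tsuga_sapiens,Meles_occidentalis))),Lycaon_tricolor),Rana_arenarius),((Secale_maculatus,Hylobates_borealis),(Pongo_viridis,Martes_fluviatilis))))); the answer is its 18 terminal taxa in alphabetical order.

Alnus_orientalis, Avena_sylvestris, Bacillus_palustris, Bufo_vulgaris, Colobus_minor, Fagus_minor, Gasterosteus_niger, Hylobates_borealis, Listeria_fluviatilis, Lycaon_tricolor, Martes_fluviatilis, Meles_occidentalis, Otocyon_occidentalis, Pongo_viridis, Rana_arenarius, Raphanus_arenarius, Secale_maculatus, Tsuga_sapiens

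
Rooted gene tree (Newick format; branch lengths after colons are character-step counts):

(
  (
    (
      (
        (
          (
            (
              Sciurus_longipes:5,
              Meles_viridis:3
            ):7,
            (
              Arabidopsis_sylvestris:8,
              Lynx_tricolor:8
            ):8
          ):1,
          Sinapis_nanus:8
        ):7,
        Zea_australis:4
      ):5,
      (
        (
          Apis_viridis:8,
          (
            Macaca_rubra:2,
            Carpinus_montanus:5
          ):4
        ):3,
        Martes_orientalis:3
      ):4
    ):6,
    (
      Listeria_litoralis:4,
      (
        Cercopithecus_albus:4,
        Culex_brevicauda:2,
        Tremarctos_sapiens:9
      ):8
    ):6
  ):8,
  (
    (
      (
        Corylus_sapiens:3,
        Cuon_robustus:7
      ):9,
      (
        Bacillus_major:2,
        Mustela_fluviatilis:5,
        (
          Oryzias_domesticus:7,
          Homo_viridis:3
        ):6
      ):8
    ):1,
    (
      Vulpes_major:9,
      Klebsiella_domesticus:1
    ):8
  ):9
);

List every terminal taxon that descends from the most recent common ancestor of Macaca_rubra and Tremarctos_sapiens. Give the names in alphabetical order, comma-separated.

Tracing Macaca_rubra: it sits inside (Macaca_rubra,Carpinus_montanus).
Tracing Tremarctos_sapiens: it sits inside (Cercopithecus_albus,Culex_brevicauda,Tremarctos_sapiens).
The smallest clade enclosing both is ((((((Sciurus_longipes,Meles_viridis),(Arabidopsis_sylvestris,Lynx_tricolor)),Sinapis_nanus),Zea_australis),((Apis_viridis,(Macaca_rubra,Carpinus_montanus)),Martes_orientalis)),(Listeria_litoralis,(Cercopithecus_albus,Culex_brevicauda,Tremarctos_sapiens))); the answer is its 14 terminal taxa in alphabetical order.

Apis_viridis, Arabidopsis_sylvestris, Carpinus_montanus, Cercopithecus_albus, Culex_brevicauda, Listeria_litoralis, Lynx_tricolor, Macaca_rubra, Martes_orientalis, Meles_viridis, Sciurus_longipes, Sinapis_nanus, Tremarctos_sapiens, Zea_australis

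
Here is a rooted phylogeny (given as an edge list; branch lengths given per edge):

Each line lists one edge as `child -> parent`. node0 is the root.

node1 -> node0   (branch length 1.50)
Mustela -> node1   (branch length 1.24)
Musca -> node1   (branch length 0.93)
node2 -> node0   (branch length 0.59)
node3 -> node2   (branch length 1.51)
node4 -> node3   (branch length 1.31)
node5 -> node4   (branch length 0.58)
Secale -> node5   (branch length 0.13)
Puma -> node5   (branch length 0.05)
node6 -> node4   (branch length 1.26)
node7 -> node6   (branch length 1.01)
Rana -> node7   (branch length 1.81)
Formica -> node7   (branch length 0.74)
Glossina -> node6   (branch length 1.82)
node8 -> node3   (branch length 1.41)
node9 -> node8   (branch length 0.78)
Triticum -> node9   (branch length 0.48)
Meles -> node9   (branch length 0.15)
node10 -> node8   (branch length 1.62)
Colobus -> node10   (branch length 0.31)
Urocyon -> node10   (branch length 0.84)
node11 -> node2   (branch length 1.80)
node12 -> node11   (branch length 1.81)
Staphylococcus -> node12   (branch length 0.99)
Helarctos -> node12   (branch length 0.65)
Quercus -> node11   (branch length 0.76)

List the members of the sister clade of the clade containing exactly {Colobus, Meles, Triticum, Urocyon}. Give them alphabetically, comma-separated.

The clade containing exactly {Colobus, Meles, Triticum, Urocyon} attaches to the tree at the node subtending (((Secale,Puma),((Rana,Formica),Glossina)),((Triticum,Meles),(Colobus,Urocyon))).
The other lineage descending from that same node — the sister group — is ((Secale,Puma),((Rana,Formica),Glossina)); its 5 tips in alphabetical order are the answer.

Formica, Glossina, Puma, Rana, Secale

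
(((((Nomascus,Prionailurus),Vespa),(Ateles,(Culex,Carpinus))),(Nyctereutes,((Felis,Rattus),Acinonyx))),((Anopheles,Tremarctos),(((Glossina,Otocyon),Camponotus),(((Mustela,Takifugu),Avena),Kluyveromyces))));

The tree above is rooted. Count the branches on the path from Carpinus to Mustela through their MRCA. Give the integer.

The MRCA of Carpinus and Mustela is the root of the tree.
From Carpinus up to that node: 5 branches. From Mustela up to the same node: 6 branches. Total: 5 + 6 = 11.

11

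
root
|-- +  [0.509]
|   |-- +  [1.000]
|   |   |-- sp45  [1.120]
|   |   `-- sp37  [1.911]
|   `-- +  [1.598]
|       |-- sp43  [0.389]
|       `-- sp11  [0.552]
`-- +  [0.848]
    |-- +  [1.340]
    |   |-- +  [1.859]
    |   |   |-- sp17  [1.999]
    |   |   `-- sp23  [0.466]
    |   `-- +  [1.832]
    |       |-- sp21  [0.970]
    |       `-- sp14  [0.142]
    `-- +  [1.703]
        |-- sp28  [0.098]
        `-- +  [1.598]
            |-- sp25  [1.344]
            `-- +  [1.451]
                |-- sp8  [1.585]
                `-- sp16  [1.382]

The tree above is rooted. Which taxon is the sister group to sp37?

sp45

sp37 attaches to the tree at the node subtending (sp45,sp37).
The other lineage descending from that same node — the sister group — is the single tip sp45.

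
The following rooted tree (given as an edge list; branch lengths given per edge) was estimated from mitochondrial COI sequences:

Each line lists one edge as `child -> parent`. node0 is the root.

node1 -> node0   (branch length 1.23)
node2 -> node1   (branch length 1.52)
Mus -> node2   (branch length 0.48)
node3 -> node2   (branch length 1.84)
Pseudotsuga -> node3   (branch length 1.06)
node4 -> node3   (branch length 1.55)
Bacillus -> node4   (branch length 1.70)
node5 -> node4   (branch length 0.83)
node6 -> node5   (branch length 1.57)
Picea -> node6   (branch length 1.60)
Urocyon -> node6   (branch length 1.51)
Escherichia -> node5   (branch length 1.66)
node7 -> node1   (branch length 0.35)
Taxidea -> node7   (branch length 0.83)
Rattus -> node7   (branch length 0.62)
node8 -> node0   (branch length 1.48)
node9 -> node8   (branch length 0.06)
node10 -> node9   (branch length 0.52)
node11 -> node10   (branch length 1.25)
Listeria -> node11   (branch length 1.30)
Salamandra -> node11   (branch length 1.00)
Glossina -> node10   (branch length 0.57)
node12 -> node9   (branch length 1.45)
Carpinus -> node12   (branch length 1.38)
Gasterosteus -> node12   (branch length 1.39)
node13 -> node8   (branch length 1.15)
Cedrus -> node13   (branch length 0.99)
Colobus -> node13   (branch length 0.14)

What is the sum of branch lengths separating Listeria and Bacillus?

12.45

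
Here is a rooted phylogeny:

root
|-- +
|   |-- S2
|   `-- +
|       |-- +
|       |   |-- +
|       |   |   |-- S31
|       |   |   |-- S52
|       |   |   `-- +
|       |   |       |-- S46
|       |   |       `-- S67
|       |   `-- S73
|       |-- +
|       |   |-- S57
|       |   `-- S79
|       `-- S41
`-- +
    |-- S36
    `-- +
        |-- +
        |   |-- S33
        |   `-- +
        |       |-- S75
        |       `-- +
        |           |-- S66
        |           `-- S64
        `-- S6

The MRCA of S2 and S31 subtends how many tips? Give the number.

9

The MRCA of S2 and S31 is the node subtending (S2,(((S31,S52,(S46,S67)),S73),(S57,S79),S41)).
That clade contains 9 terminal taxa: S2, S31, S41, S46, S52, S57, S67, S73, S79.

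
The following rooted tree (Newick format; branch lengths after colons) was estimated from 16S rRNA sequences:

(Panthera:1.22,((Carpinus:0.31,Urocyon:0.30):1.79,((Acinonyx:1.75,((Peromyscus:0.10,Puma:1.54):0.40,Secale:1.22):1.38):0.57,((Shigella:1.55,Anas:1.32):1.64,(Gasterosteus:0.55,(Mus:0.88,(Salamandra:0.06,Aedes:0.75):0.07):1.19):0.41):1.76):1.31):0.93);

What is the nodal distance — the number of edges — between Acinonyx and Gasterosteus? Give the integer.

The MRCA of Acinonyx and Gasterosteus is the node subtending ((Acinonyx,((Peromyscus,Puma),Secale)),((Shigella,Anas),(Gasterosteus,(Mus,(Salamandra,Aedes))))).
From Acinonyx up to that node: 2 branches. From Gasterosteus up to the same node: 3 branches. Total: 2 + 3 = 5.

5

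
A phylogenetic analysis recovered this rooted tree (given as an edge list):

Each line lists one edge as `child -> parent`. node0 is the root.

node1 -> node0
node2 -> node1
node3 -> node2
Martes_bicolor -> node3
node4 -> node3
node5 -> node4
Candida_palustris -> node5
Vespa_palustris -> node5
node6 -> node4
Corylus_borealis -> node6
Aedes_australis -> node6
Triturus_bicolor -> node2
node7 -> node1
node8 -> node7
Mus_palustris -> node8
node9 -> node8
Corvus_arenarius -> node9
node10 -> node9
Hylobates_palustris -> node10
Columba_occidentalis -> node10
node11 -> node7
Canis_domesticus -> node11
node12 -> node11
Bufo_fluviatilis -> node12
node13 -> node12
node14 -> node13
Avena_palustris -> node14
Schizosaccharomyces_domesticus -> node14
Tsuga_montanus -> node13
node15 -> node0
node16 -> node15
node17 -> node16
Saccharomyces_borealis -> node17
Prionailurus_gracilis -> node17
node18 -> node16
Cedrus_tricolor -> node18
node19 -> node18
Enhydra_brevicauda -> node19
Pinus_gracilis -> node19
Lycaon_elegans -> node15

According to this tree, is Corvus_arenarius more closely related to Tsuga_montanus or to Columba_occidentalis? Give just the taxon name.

Columba_occidentalis

The MRCA of Corvus_arenarius and Columba_occidentalis subtends (Corvus_arenarius,(Hylobates_palustris,Columba_occidentalis)) (3 taxa).
The MRCA of Corvus_arenarius and Tsuga_montanus subtends ((Mus_palustris,(Corvus_arenarius,(Hylobates_palustris,Columba_occidentalis))),(Canis_domesticus,(Bufo_fluviatilis,((Avena_palustris,Schizosaccharomyces_domesticus),Tsuga_montanus)))) (9 taxa).
The first is nested inside the second, so Corvus_arenarius shares a more recent common ancestor with Columba_occidentalis.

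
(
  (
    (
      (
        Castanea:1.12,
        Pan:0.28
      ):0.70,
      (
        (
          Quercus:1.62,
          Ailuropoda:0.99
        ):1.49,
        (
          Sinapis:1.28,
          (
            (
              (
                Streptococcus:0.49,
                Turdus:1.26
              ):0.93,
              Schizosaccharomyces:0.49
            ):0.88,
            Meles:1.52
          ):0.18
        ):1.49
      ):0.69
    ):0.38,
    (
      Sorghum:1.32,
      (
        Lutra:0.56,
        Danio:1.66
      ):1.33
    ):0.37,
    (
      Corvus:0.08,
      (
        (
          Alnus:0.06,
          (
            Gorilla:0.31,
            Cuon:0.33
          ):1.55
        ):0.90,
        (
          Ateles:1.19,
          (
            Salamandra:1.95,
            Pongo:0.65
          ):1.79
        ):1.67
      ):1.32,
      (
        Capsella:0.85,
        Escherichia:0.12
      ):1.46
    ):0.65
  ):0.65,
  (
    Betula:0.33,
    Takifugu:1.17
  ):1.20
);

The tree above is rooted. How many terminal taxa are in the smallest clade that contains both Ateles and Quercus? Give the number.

21

The MRCA of Ateles and Quercus is the node subtending (((Castanea,Pan),((Quercus,Ailuropoda),(Sinapis,(((Streptococcus,Turdus),Schizosaccharomyces),Meles)))),(Sorghum,(Lutra,Danio)),(Corvus,((Alnus,(Gorilla,Cuon)),(Ateles,(Salamandra,Pongo))),(Capsella,Escherichia))).
That clade contains 21 terminal taxa: Ailuropoda, Alnus, Ateles, Capsella, Castanea, Corvus, Cuon, Danio, Escherichia, Gorilla, Lutra, Meles, Pan, Pongo, Quercus, Salamandra, Schizosaccharomyces, Sinapis, Sorghum, Streptococcus, Turdus.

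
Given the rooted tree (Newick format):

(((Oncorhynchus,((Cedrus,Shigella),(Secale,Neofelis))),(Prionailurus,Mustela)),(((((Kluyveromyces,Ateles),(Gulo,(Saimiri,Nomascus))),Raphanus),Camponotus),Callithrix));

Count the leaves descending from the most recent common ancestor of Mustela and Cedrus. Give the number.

7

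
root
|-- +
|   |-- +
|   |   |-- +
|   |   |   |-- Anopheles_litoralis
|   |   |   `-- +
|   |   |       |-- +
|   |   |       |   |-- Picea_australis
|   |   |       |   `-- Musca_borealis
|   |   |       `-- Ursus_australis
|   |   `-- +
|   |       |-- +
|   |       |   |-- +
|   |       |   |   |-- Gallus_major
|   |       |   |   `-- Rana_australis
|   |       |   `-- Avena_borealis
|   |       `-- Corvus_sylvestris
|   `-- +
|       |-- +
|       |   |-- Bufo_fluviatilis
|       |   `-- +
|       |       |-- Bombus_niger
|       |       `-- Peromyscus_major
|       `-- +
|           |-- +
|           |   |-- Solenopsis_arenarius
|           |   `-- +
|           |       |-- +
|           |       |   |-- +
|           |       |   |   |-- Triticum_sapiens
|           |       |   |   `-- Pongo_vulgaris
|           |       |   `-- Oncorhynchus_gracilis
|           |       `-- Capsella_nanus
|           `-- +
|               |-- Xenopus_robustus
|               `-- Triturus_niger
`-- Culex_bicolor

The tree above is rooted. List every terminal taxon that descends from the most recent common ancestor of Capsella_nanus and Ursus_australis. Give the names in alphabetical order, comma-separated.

Anopheles_litoralis, Avena_borealis, Bombus_niger, Bufo_fluviatilis, Capsella_nanus, Corvus_sylvestris, Gallus_major, Musca_borealis, Oncorhynchus_gracilis, Peromyscus_major, Picea_australis, Pongo_vulgaris, Rana_australis, Solenopsis_arenarius, Triticum_sapiens, Triturus_niger, Ursus_australis, Xenopus_robustus

Tracing Capsella_nanus: it sits inside (((Triticum_sapiens,Pongo_vulgaris),Oncorhynchus_gracilis),Capsella_nanus).
Tracing Ursus_australis: it sits inside ((Picea_australis,Musca_borealis),Ursus_australis).
The smallest clade enclosing both is (((Anopheles_litoralis,((Picea_australis,Musca_borealis),Ursus_australis)),(((Gallus_major,Rana_australis),Avena_borealis),Corvus_sylvestris)),((Bufo_fluviatilis,(Bombus_niger,Peromyscus_major)),((Solenopsis_arenarius,(((Triticum_sapiens,Pongo_vulgaris),Oncorhynchus_gracilis),Capsella_nanus)),(Xenopus_robustus,Triturus_niger)))); the answer is its 18 terminal taxa in alphabetical order.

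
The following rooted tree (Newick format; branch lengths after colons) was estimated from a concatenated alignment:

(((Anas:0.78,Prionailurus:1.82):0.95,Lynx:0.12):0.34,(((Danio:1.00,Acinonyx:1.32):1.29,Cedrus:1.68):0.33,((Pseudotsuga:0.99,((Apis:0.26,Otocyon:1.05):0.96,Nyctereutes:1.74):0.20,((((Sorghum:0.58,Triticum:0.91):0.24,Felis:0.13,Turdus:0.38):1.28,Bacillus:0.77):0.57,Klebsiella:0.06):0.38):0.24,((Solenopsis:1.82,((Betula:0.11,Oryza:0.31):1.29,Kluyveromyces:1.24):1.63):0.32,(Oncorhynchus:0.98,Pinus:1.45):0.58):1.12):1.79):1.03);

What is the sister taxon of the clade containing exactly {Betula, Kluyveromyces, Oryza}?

The clade containing exactly {Betula, Kluyveromyces, Oryza} attaches to the tree at the node subtending (Solenopsis,((Betula,Oryza),Kluyveromyces)).
The other lineage descending from that same node — the sister group — is the single tip Solenopsis.

Solenopsis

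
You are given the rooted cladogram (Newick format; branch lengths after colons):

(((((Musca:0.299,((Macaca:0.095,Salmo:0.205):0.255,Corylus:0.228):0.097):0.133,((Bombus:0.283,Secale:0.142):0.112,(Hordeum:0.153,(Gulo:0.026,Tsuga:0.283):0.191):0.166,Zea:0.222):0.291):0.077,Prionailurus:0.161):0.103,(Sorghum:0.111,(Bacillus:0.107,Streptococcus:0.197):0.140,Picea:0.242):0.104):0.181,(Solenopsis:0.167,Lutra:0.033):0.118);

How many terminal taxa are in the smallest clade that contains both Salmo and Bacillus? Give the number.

15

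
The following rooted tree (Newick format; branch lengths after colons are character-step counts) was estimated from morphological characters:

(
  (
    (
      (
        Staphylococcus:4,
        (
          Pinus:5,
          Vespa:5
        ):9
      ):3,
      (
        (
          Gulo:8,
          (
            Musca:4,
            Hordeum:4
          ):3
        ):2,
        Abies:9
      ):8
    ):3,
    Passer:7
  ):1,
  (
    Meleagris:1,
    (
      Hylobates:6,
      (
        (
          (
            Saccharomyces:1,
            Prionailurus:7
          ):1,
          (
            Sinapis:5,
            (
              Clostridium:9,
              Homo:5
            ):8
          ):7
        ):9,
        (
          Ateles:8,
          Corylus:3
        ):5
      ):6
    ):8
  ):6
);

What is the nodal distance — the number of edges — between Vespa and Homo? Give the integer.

The MRCA of Vespa and Homo is the root of the tree.
From Vespa up to that node: 5 branches. From Homo up to the same node: 7 branches. Total: 5 + 7 = 12.

12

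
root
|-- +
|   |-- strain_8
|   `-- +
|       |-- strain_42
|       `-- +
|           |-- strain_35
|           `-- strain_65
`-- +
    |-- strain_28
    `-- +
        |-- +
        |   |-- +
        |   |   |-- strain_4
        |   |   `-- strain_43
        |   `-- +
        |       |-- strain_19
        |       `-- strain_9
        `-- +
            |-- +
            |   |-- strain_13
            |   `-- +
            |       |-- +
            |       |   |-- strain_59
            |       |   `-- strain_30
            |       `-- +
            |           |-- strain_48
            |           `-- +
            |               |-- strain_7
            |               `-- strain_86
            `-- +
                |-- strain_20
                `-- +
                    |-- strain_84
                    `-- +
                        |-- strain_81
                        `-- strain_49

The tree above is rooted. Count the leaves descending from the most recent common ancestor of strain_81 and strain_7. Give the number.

10

The MRCA of strain_81 and strain_7 is the node subtending ((strain_13,((strain_59,strain_30),(strain_48,(strain_7,strain_86)))),(strain_20,(strain_84,(strain_81,strain_49)))).
That clade contains 10 terminal taxa: strain_13, strain_20, strain_30, strain_48, strain_49, strain_59, strain_7, strain_81, strain_84, strain_86.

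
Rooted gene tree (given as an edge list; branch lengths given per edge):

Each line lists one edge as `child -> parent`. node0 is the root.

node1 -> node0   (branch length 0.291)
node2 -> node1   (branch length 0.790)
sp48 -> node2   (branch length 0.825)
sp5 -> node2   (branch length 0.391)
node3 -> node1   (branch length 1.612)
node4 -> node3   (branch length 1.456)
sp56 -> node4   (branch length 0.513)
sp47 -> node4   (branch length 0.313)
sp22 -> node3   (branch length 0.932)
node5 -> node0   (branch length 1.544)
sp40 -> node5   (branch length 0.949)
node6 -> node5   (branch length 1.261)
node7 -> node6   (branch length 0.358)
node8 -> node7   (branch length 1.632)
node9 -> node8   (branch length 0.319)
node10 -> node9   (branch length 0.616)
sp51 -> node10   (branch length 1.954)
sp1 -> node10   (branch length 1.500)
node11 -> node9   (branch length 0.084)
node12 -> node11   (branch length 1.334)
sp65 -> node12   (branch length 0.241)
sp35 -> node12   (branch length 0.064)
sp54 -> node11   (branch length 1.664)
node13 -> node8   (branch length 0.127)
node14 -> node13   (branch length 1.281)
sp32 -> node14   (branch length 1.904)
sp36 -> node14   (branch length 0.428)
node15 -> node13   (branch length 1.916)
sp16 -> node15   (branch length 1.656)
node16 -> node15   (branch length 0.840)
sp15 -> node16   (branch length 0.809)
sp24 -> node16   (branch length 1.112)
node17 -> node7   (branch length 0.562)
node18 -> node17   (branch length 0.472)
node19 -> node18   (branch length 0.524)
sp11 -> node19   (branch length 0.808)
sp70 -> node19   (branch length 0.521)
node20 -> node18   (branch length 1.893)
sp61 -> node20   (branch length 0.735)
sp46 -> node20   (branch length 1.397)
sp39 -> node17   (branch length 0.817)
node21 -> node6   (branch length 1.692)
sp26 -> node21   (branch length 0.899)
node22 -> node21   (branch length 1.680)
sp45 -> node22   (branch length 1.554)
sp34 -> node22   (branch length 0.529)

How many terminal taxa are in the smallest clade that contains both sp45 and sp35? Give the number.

18

The MRCA of sp45 and sp35 is the node subtending (((((sp51,sp1),((sp65,sp35),sp54)),((sp32,sp36),(sp16,(sp15,sp24)))),(((sp11,sp70),(sp61,sp46)),sp39)),(sp26,(sp45,sp34))).
That clade contains 18 terminal taxa: sp1, sp11, sp15, sp16, sp24, sp26, sp32, sp34, sp35, sp36, sp39, sp45, sp46, sp51, sp54, sp61, sp65, sp70.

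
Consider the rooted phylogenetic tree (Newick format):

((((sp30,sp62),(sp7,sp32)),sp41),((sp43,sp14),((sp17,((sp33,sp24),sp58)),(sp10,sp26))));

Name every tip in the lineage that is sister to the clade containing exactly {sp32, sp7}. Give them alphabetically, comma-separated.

The clade containing exactly {sp32, sp7} attaches to the tree at the node subtending ((sp30,sp62),(sp7,sp32)).
The other lineage descending from that same node — the sister group — is (sp30,sp62); its 2 tips in alphabetical order are the answer.

sp30, sp62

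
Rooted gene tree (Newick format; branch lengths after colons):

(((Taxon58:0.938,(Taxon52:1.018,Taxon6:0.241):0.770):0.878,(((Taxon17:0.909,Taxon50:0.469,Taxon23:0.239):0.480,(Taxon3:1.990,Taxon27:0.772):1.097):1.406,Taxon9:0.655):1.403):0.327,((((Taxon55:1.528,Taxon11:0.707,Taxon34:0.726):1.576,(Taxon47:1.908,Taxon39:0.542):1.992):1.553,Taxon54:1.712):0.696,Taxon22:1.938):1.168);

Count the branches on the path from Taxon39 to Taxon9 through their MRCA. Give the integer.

The MRCA of Taxon39 and Taxon9 is the root of the tree.
From Taxon39 up to that node: 5 branches. From Taxon9 up to the same node: 3 branches. Total: 5 + 3 = 8.

8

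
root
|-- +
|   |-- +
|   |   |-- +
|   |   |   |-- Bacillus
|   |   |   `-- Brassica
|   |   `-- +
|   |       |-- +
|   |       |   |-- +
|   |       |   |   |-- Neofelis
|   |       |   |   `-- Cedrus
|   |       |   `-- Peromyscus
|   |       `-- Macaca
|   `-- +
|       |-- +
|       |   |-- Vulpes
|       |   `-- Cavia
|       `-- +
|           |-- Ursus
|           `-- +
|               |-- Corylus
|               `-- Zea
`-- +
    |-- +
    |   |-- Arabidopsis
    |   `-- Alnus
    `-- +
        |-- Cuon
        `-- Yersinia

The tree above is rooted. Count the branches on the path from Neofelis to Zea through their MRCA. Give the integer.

9

The MRCA of Neofelis and Zea is the node subtending (((Bacillus,Brassica),(((Neofelis,Cedrus),Peromyscus),Macaca)),((Vulpes,Cavia),(Ursus,(Corylus,Zea)))).
From Neofelis up to that node: 5 branches. From Zea up to the same node: 4 branches. Total: 5 + 4 = 9.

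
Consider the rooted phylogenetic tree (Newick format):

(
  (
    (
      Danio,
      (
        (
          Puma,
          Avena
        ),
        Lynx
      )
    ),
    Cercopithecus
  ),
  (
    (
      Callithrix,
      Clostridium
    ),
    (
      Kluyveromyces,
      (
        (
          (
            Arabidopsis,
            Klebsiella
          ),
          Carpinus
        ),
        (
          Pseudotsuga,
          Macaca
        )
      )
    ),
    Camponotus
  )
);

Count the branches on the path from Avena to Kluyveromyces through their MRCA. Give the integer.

8

The MRCA of Avena and Kluyveromyces is the root of the tree.
From Avena up to that node: 5 branches. From Kluyveromyces up to the same node: 3 branches. Total: 5 + 3 = 8.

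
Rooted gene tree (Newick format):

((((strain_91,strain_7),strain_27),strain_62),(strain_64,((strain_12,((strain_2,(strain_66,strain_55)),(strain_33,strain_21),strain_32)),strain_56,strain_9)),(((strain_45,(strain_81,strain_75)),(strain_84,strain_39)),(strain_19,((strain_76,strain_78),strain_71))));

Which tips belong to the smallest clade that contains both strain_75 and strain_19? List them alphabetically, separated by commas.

Tracing strain_75: it sits inside (strain_81,strain_75).
Tracing strain_19: it sits inside (strain_19,((strain_76,strain_78),strain_71)).
The smallest clade enclosing both is (((strain_45,(strain_81,strain_75)),(strain_84,strain_39)),(strain_19,((strain_76,strain_78),strain_71))); the answer is its 9 terminal taxa in alphabetical order.

strain_19, strain_39, strain_45, strain_71, strain_75, strain_76, strain_78, strain_81, strain_84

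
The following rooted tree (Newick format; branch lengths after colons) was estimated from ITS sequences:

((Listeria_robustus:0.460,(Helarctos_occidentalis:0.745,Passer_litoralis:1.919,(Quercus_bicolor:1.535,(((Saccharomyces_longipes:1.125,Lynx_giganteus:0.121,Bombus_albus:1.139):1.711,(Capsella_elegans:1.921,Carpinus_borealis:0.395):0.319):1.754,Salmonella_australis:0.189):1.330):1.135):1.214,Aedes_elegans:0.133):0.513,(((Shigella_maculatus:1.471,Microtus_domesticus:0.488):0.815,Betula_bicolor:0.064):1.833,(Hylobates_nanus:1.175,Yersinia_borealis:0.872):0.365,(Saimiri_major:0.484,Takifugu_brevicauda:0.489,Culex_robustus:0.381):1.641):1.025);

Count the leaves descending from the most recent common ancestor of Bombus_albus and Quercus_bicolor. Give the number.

The MRCA of Bombus_albus and Quercus_bicolor is the node subtending (Quercus_bicolor,(((Saccharomyces_longipes,Lynx_giganteus,Bombus_albus),(Capsella_elegans,Carpinus_borealis)),Salmonella_australis)).
That clade contains 7 terminal taxa: Bombus_albus, Capsella_elegans, Carpinus_borealis, Lynx_giganteus, Quercus_bicolor, Saccharomyces_longipes, Salmonella_australis.

7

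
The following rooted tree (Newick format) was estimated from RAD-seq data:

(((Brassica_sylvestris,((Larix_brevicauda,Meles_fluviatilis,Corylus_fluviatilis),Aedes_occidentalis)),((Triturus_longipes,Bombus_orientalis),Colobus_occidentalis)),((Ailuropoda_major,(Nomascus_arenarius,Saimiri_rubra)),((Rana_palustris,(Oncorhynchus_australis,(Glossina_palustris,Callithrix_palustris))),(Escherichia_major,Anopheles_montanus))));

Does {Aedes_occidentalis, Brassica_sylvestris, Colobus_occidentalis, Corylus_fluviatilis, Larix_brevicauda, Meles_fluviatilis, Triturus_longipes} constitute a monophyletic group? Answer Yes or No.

No

The MRCA of the listed taxa subtends ((Brassica_sylvestris,((Larix_brevicauda,Meles_fluviatilis,Corylus_fluviatilis),Aedes_occidentalis)),((Triturus_longipes,Bombus_orientalis),Colobus_occidentalis)).
That clade also contains Bombus_orientalis, which is not in the proposed group, so the group is not monophyletic.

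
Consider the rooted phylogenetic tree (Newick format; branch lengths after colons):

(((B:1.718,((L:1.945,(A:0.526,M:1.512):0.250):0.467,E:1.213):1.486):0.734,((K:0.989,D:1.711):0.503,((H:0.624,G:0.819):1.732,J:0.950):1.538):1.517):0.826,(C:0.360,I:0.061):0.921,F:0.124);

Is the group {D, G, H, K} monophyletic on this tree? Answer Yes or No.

No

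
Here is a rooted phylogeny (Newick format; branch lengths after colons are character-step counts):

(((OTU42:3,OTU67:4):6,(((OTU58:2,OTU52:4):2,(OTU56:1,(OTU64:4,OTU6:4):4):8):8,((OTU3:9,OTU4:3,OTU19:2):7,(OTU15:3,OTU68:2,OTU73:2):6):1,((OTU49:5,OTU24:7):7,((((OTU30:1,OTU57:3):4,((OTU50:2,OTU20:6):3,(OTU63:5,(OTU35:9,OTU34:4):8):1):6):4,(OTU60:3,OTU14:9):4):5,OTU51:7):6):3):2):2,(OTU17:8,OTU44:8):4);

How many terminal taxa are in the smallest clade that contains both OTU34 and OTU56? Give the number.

The MRCA of OTU34 and OTU56 is the node subtending (((OTU58,OTU52),(OTU56,(OTU64,OTU6))),((OTU3,OTU4,OTU19),(OTU15,OTU68,OTU73)),((OTU49,OTU24),((((OTU30,OTU57),((OTU50,OTU20),(OTU63,(OTU35,OTU34)))),(OTU60,OTU14)),OTU51))).
That clade contains 23 terminal taxa: OTU14, OTU15, OTU19, OTU20, OTU24, OTU3, OTU30, OTU34, OTU35, OTU4, OTU49, OTU50, OTU51, OTU52, OTU56, OTU57, OTU58, OTU6, OTU60, OTU63, OTU64, OTU68, OTU73.

23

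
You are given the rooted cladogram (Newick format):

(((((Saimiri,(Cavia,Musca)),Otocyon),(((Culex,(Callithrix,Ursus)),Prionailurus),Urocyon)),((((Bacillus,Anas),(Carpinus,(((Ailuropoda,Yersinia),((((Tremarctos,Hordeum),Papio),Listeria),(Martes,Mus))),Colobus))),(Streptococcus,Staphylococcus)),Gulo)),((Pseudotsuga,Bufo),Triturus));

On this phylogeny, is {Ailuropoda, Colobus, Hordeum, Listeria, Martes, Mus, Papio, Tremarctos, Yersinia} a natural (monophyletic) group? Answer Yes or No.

Yes

The most recent common ancestor of these taxa subtends (((Ailuropoda,Yersinia),((((Tremarctos,Hordeum),Papio),Listeria),(Martes,Mus))),Colobus).
That clade has exactly 9 tips — every listed taxon and nothing else — so the group is monophyletic.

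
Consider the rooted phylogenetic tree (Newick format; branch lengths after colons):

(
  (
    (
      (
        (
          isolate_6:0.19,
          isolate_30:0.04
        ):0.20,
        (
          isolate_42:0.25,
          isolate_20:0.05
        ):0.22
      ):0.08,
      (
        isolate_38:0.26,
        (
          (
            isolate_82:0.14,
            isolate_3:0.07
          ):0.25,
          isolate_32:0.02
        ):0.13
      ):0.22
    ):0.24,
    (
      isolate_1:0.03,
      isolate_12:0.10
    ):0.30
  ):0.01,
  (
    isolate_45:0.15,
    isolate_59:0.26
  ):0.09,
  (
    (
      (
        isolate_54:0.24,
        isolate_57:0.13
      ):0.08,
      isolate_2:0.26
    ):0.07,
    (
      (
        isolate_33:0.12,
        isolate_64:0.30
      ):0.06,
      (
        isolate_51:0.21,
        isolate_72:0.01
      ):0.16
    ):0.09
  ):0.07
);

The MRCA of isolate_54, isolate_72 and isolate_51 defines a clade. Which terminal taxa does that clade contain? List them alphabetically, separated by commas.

isolate_2, isolate_33, isolate_51, isolate_54, isolate_57, isolate_64, isolate_72

Tracing isolate_54: it sits inside (isolate_54,isolate_57).
Tracing isolate_72: it sits inside (isolate_51,isolate_72).
Tracing isolate_51: it sits inside (isolate_51,isolate_72).
The smallest clade enclosing all 3 is (((isolate_54,isolate_57),isolate_2),((isolate_33,isolate_64),(isolate_51,isolate_72))); the answer is its 7 terminal taxa in alphabetical order.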